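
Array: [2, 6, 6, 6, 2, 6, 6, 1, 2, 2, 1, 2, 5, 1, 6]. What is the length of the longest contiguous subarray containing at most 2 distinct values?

7

[2] 1 distinct, len 1
[2, 6] 2 distinct, len 2
[2, 6, 6] 2 distinct, len 3
[2, 6, 6, 6] 2 distinct, len 4
[2, 6, 6, 6, 2] 2 distinct, len 5
[2, 6, 6, 6, 2, 6] 2 distinct, len 6
[2, 6, 6, 6, 2, 6, 6] 2 distinct, len 7
[6, 6, 1] 2 distinct, len 3
[1, 2] 2 distinct, len 2
[1, 2, 2] 2 distinct, len 3
[1, 2, 2, 1] 2 distinct, len 4
[1, 2, 2, 1, 2] 2 distinct, len 5
[2, 5] 2 distinct, len 2
[5, 1] 2 distinct, len 2
[1, 6] 2 distinct, len 2
Longest length with ≤2 distinct: 7.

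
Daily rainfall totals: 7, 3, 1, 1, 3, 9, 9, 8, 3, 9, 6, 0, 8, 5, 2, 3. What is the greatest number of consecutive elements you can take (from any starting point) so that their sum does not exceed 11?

4

→ 7: sum 7, len 1
→ 3: sum 10, len 2
→ 1: sum 11, len 3
→ 1 (dropped 7): sum 5, len 3
→ 3: sum 8, len 4
→ 9 (dropped 3, 1, 1, 3): sum 9, len 1
→ 9 (dropped 9): sum 9, len 1
→ 8 (dropped 9): sum 8, len 1
→ 3: sum 11, len 2
→ 9 (dropped 8, 3): sum 9, len 1
→ 6 (dropped 9): sum 6, len 1
→ 0: sum 6, len 2
→ 8 (dropped 6): sum 8, len 2
→ 5 (dropped 0, 8): sum 5, len 1
→ 2: sum 7, len 2
→ 3: sum 10, len 3
Longest length seen: 4.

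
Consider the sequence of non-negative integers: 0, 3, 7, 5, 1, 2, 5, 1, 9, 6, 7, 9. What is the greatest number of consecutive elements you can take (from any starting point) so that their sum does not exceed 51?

Extend to the right; shrink from the left whenever the sum exceeds 51:
add 0: [0] sum 0, len 1
add 3: [0, 3] sum 3, len 2
add 7: [0, 3, 7] sum 10, len 3
add 5: [0, 3, 7, 5] sum 15, len 4
add 1: [0, 3, 7, 5, 1] sum 16, len 5
add 2: [0, 3, 7, 5, 1, 2] sum 18, len 6
add 5: [0, 3, 7, 5, 1, 2, 5] sum 23, len 7
add 1: [0, 3, 7, 5, 1, 2, 5, 1] sum 24, len 8
add 9: [0, 3, 7, 5, 1, 2, 5, 1, 9] sum 33, len 9
add 6: [0, 3, 7, 5, 1, 2, 5, 1, 9, 6] sum 39, len 10
add 7: [0, 3, 7, 5, 1, 2, 5, 1, 9, 6, 7] sum 46, len 11
add 9: [5, 1, 2, 5, 1, 9, 6, 7, 9] sum 45, len 9
Longest length seen: 11.

11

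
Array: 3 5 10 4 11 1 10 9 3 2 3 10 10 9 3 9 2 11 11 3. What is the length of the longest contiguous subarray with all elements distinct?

7

add 3: [3] len 1
add 5: [3, 5] len 2
add 10: [3, 5, 10] len 3
add 4: [3, 5, 10, 4] len 4
add 11: [3, 5, 10, 4, 11] len 5
add 1: [3, 5, 10, 4, 11, 1] len 6
add 10 (repeat 10, move left end past it): [4, 11, 1, 10] len 4
add 9: [4, 11, 1, 10, 9] len 5
add 3: [4, 11, 1, 10, 9, 3] len 6
add 2: [4, 11, 1, 10, 9, 3, 2] len 7
add 3 (repeat 3, move left end past it): [2, 3] len 2
add 10: [2, 3, 10] len 3
add 10 (repeat 10, move left end past it): [10] len 1
add 9: [10, 9] len 2
add 3: [10, 9, 3] len 3
add 9 (repeat 9, move left end past it): [3, 9] len 2
add 2: [3, 9, 2] len 3
add 11: [3, 9, 2, 11] len 4
add 11 (repeat 11, move left end past it): [11] len 1
add 3: [11, 3] len 2
Longest all-distinct length: 7.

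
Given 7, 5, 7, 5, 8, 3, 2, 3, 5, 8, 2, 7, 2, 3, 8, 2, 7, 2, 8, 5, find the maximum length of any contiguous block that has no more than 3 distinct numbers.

add 7: window [7] (1 distinct), len 1
add 5: window [7, 5] (2 distinct), len 2
add 7: window [7, 5, 7] (2 distinct), len 3
add 5: window [7, 5, 7, 5] (2 distinct), len 4
add 8: window [7, 5, 7, 5, 8] (3 distinct), len 5
add 3: window [5, 8, 3] (3 distinct), len 3
add 2: window [8, 3, 2] (3 distinct), len 3
add 3: window [8, 3, 2, 3] (3 distinct), len 4
add 5: window [3, 2, 3, 5] (3 distinct), len 4
add 8: window [3, 5, 8] (3 distinct), len 3
add 2: window [5, 8, 2] (3 distinct), len 3
add 7: window [8, 2, 7] (3 distinct), len 3
add 2: window [8, 2, 7, 2] (3 distinct), len 4
add 3: window [2, 7, 2, 3] (3 distinct), len 4
add 8: window [2, 3, 8] (3 distinct), len 3
add 2: window [2, 3, 8, 2] (3 distinct), len 4
add 7: window [8, 2, 7] (3 distinct), len 3
add 2: window [8, 2, 7, 2] (3 distinct), len 4
add 8: window [8, 2, 7, 2, 8] (3 distinct), len 5
add 5: window [2, 8, 5] (3 distinct), len 3
Longest length with ≤3 distinct: 5.

5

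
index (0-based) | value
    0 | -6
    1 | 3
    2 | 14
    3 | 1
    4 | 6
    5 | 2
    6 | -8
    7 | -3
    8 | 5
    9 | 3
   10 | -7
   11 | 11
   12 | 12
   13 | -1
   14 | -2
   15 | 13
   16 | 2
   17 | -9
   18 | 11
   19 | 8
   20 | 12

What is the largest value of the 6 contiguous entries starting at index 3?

Elements at indices 3..8: 1, 6, 2, -8, -3, 5
max(1, 6, 2, -8, -3, 5) = 6

6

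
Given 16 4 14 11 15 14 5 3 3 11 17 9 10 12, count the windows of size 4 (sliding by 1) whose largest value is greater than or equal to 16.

(16, 4, 14, 11) → max 16  ≥ 16 ✓
(4, 14, 11, 15) → max 15
(14, 11, 15, 14) → max 15
(11, 15, 14, 5) → max 15
(15, 14, 5, 3) → max 15
(14, 5, 3, 3) → max 14
(5, 3, 3, 11) → max 11
(3, 3, 11, 17) → max 17  ≥ 16 ✓
(3, 11, 17, 9) → max 17  ≥ 16 ✓
(11, 17, 9, 10) → max 17  ≥ 16 ✓
(17, 9, 10, 12) → max 17  ≥ 16 ✓
5 windows satisfy the condition.

5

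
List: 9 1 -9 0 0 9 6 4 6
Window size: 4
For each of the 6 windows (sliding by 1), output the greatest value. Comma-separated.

9, 1, 9, 9, 9, 9

[9, 1, -9, 0] → max 9
[1, -9, 0, 0] → max 1
[-9, 0, 0, 9] → max 9
[0, 0, 9, 6] → max 9
[0, 9, 6, 4] → max 9
[9, 6, 4, 6] → max 9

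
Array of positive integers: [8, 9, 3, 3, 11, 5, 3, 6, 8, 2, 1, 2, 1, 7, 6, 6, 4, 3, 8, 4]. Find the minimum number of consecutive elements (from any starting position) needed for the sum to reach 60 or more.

12

add 8: running sum 8 < 60
add 9: running sum 17 < 60
add 3: running sum 20 < 60
add 3: running sum 23 < 60
add 11: running sum 34 < 60
add 5: running sum 39 < 60
add 3: running sum 42 < 60
add 6: running sum 48 < 60
add 8: running sum 56 < 60
add 2: running sum 58 < 60
add 1: running sum 59 < 60
end 11: [8, 9, 3, 3, 11, 5, 3, 6, 8, 2, 1, 2] sum 61, len 12
end 12: [8, 9, 3, 3, 11, 5, 3, 6, 8, 2, 1, 2, 1] sum 62, len 13
end 13: [9, 3, 3, 11, 5, 3, 6, 8, 2, 1, 2, 1, 7] sum 61, len 13
end 14: [9, 3, 3, 11, 5, 3, 6, 8, 2, 1, 2, 1, 7, 6] sum 67, len 14
end 15: [3, 11, 5, 3, 6, 8, 2, 1, 2, 1, 7, 6, 6] sum 61, len 13
end 16: [11, 5, 3, 6, 8, 2, 1, 2, 1, 7, 6, 6, 4] sum 62, len 13
end 17: [11, 5, 3, 6, 8, 2, 1, 2, 1, 7, 6, 6, 4, 3] sum 65, len 14
end 18: [5, 3, 6, 8, 2, 1, 2, 1, 7, 6, 6, 4, 3, 8] sum 62, len 14
end 19: [3, 6, 8, 2, 1, 2, 1, 7, 6, 6, 4, 3, 8, 4] sum 61, len 14
Shortest qualifying length: 12.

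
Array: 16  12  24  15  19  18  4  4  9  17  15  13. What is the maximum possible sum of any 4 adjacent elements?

76

Each size-4 window and its sum:
[16, 12, 24, 15] → sum 67
[12, 24, 15, 19] → sum 70
[24, 15, 19, 18] → sum 76
[15, 19, 18, 4] → sum 56
[19, 18, 4, 4] → sum 45
[18, 4, 4, 9] → sum 35
[4, 4, 9, 17] → sum 34
[4, 9, 17, 15] → sum 45
[9, 17, 15, 13] → sum 54
Maximum of these is 76.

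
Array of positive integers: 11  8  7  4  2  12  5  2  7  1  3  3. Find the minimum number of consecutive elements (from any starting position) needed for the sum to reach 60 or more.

11

add 11: running sum 11 < 60
add 8: running sum 19 < 60
add 7: running sum 26 < 60
add 4: running sum 30 < 60
add 2: running sum 32 < 60
add 12: running sum 44 < 60
add 5: running sum 49 < 60
add 2: running sum 51 < 60
add 7: running sum 58 < 60
add 1: running sum 59 < 60
add 3: shortest ending here [11, 8, 7, 4, 2, 12, 5, 2, 7, 1, 3] sum 62, len 11
add 3: shortest ending here [11, 8, 7, 4, 2, 12, 5, 2, 7, 1, 3, 3] sum 65, len 12
Shortest qualifying length: 11.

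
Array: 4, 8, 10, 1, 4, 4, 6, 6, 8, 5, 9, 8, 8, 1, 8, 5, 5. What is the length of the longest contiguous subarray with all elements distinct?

4

[4] len 1
[4, 8] len 2
[4, 8, 10] len 3
[4, 8, 10, 1] len 4
[8, 10, 1, 4] len 4
[4] len 1
[4, 6] len 2
[6] len 1
[6, 8] len 2
[6, 8, 5] len 3
[6, 8, 5, 9] len 4
[5, 9, 8] len 3
[8] len 1
[8, 1] len 2
[1, 8] len 2
[1, 8, 5] len 3
[5] len 1
Longest all-distinct length: 4.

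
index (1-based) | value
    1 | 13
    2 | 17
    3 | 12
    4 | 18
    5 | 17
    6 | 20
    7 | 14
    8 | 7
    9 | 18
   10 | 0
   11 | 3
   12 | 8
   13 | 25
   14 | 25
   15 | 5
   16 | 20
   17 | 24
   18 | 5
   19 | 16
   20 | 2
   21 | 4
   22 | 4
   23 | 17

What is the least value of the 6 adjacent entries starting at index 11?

3

Elements at indices 11..16: 3, 8, 25, 25, 5, 20
min(3, 8, 25, 25, 5, 20) = 3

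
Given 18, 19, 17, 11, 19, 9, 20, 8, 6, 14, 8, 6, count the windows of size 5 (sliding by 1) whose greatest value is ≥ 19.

(18, 19, 17, 11, 19) → max 19  ≥ 19 ✓
(19, 17, 11, 19, 9) → max 19  ≥ 19 ✓
(17, 11, 19, 9, 20) → max 20  ≥ 19 ✓
(11, 19, 9, 20, 8) → max 20  ≥ 19 ✓
(19, 9, 20, 8, 6) → max 20  ≥ 19 ✓
(9, 20, 8, 6, 14) → max 20  ≥ 19 ✓
(20, 8, 6, 14, 8) → max 20  ≥ 19 ✓
(8, 6, 14, 8, 6) → max 14
7 windows satisfy the condition.

7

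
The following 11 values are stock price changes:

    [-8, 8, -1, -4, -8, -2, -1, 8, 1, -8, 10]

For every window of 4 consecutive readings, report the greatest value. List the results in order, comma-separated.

8, 8, -1, -1, 8, 8, 8, 10

(-8, 8, -1, -4) → max 8
(8, -1, -4, -8) → max 8
(-1, -4, -8, -2) → max -1
(-4, -8, -2, -1) → max -1
(-8, -2, -1, 8) → max 8
(-2, -1, 8, 1) → max 8
(-1, 8, 1, -8) → max 8
(8, 1, -8, 10) → max 10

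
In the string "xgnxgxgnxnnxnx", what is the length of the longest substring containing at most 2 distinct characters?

add x: window [x] (1 distinct), len 1
add g: window [x, g] (2 distinct), len 2
add n: window [g, n] (2 distinct), len 2
add x: window [n, x] (2 distinct), len 2
add g: window [x, g] (2 distinct), len 2
add x: window [x, g, x] (2 distinct), len 3
add g: window [x, g, x, g] (2 distinct), len 4
add n: window [g, n] (2 distinct), len 2
add x: window [n, x] (2 distinct), len 2
add n: window [n, x, n] (2 distinct), len 3
add n: window [n, x, n, n] (2 distinct), len 4
add x: window [n, x, n, n, x] (2 distinct), len 5
add n: window [n, x, n, n, x, n] (2 distinct), len 6
add x: window [n, x, n, n, x, n, x] (2 distinct), len 7
Longest length with ≤2 distinct: 7.

7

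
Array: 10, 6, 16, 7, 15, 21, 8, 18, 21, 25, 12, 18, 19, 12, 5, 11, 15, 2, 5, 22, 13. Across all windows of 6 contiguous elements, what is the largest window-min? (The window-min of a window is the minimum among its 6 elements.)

(10, 6, 16, 7, 15, 21) → min 6
(6, 16, 7, 15, 21, 8) → min 6
(16, 7, 15, 21, 8, 18) → min 7
(7, 15, 21, 8, 18, 21) → min 7
(15, 21, 8, 18, 21, 25) → min 8
(21, 8, 18, 21, 25, 12) → min 8
(8, 18, 21, 25, 12, 18) → min 8
(18, 21, 25, 12, 18, 19) → min 12
(21, 25, 12, 18, 19, 12) → min 12
(25, 12, 18, 19, 12, 5) → min 5
(12, 18, 19, 12, 5, 11) → min 5
(18, 19, 12, 5, 11, 15) → min 5
(19, 12, 5, 11, 15, 2) → min 2
(12, 5, 11, 15, 2, 5) → min 2
(5, 11, 15, 2, 5, 22) → min 2
(11, 15, 2, 5, 22, 13) → min 2
Largest of these is 12.

12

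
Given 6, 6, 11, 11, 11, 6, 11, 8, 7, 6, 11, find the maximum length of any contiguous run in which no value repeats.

4

[6] len 1
[6] len 1
[6, 11] len 2
[11] len 1
[11] len 1
[11, 6] len 2
[6, 11] len 2
[6, 11, 8] len 3
[6, 11, 8, 7] len 4
[11, 8, 7, 6] len 4
[8, 7, 6, 11] len 4
Longest all-distinct length: 4.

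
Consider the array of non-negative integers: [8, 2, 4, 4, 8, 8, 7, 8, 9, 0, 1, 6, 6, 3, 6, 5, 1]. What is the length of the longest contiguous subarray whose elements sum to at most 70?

13

Extend to the right; shrink from the left whenever the sum exceeds 70:
add 8: [8] sum 8, len 1
add 2: [8, 2] sum 10, len 2
add 4: [8, 2, 4] sum 14, len 3
add 4: [8, 2, 4, 4] sum 18, len 4
add 8: [8, 2, 4, 4, 8] sum 26, len 5
add 8: [8, 2, 4, 4, 8, 8] sum 34, len 6
add 7: [8, 2, 4, 4, 8, 8, 7] sum 41, len 7
add 8: [8, 2, 4, 4, 8, 8, 7, 8] sum 49, len 8
add 9: [8, 2, 4, 4, 8, 8, 7, 8, 9] sum 58, len 9
add 0: [8, 2, 4, 4, 8, 8, 7, 8, 9, 0] sum 58, len 10
add 1: [8, 2, 4, 4, 8, 8, 7, 8, 9, 0, 1] sum 59, len 11
add 6: [8, 2, 4, 4, 8, 8, 7, 8, 9, 0, 1, 6] sum 65, len 12
add 6: [2, 4, 4, 8, 8, 7, 8, 9, 0, 1, 6, 6] sum 63, len 12
add 3: [2, 4, 4, 8, 8, 7, 8, 9, 0, 1, 6, 6, 3] sum 66, len 13
add 6: [4, 4, 8, 8, 7, 8, 9, 0, 1, 6, 6, 3, 6] sum 70, len 13
add 5: [8, 8, 7, 8, 9, 0, 1, 6, 6, 3, 6, 5] sum 67, len 12
add 1: [8, 8, 7, 8, 9, 0, 1, 6, 6, 3, 6, 5, 1] sum 68, len 13
Longest length seen: 13.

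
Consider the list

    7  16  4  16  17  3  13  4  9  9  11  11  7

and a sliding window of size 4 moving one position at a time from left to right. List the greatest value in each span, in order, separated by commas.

16, 17, 17, 17, 17, 13, 13, 11, 11, 11

Sliding a size-4 window across the 13 values:
(7, 16, 4, 16) → max 16
(16, 4, 16, 17) → max 17
(4, 16, 17, 3) → max 17
(16, 17, 3, 13) → max 17
(17, 3, 13, 4) → max 17
(3, 13, 4, 9) → max 13
(13, 4, 9, 9) → max 13
(4, 9, 9, 11) → max 11
(9, 9, 11, 11) → max 11
(9, 11, 11, 7) → max 11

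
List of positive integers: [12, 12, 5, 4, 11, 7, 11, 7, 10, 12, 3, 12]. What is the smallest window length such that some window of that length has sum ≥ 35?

Extend right; whenever the sum reaches 35, record the length and shrink from the left:
add 12: running sum 12 < 35
add 12: running sum 24 < 35
add 5: running sum 29 < 35
add 4: running sum 33 < 35
add 11: shortest ending here [12, 12, 5, 4, 11] sum 44, len 5
add 7: shortest ending here [12, 5, 4, 11, 7] sum 39, len 5
add 11: shortest ending here [5, 4, 11, 7, 11] sum 38, len 5
add 7: shortest ending here [11, 7, 11, 7] sum 36, len 4
add 10: shortest ending here [7, 11, 7, 10] sum 35, len 4
add 12: shortest ending here [11, 7, 10, 12] sum 40, len 4
add 3: shortest ending here [11, 7, 10, 12, 3] sum 43, len 5
add 12: shortest ending here [10, 12, 3, 12] sum 37, len 4
Shortest qualifying length: 4.

4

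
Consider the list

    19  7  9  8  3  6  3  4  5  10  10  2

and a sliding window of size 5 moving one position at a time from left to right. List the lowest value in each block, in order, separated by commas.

(19, 7, 9, 8, 3) → min 3
(7, 9, 8, 3, 6) → min 3
(9, 8, 3, 6, 3) → min 3
(8, 3, 6, 3, 4) → min 3
(3, 6, 3, 4, 5) → min 3
(6, 3, 4, 5, 10) → min 3
(3, 4, 5, 10, 10) → min 3
(4, 5, 10, 10, 2) → min 2

3, 3, 3, 3, 3, 3, 3, 2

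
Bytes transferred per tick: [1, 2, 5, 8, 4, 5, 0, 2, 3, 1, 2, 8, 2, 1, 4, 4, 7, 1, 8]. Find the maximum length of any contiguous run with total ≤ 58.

Extend to the right; shrink from the left whenever the sum exceeds 58:
add 1: [1] sum 1, len 1
add 2: [1, 2] sum 3, len 2
add 5: [1, 2, 5] sum 8, len 3
add 8: [1, 2, 5, 8] sum 16, len 4
add 4: [1, 2, 5, 8, 4] sum 20, len 5
add 5: [1, 2, 5, 8, 4, 5] sum 25, len 6
add 0: [1, 2, 5, 8, 4, 5, 0] sum 25, len 7
add 2: [1, 2, 5, 8, 4, 5, 0, 2] sum 27, len 8
add 3: [1, 2, 5, 8, 4, 5, 0, 2, 3] sum 30, len 9
add 1: [1, 2, 5, 8, 4, 5, 0, 2, 3, 1] sum 31, len 10
add 2: [1, 2, 5, 8, 4, 5, 0, 2, 3, 1, 2] sum 33, len 11
add 8: [1, 2, 5, 8, 4, 5, 0, 2, 3, 1, 2, 8] sum 41, len 12
add 2: [1, 2, 5, 8, 4, 5, 0, 2, 3, 1, 2, 8, 2] sum 43, len 13
add 1: [1, 2, 5, 8, 4, 5, 0, 2, 3, 1, 2, 8, 2, 1] sum 44, len 14
add 4: [1, 2, 5, 8, 4, 5, 0, 2, 3, 1, 2, 8, 2, 1, 4] sum 48, len 15
add 4: [1, 2, 5, 8, 4, 5, 0, 2, 3, 1, 2, 8, 2, 1, 4, 4] sum 52, len 16
add 7: [2, 5, 8, 4, 5, 0, 2, 3, 1, 2, 8, 2, 1, 4, 4, 7] sum 58, len 16
add 1: [5, 8, 4, 5, 0, 2, 3, 1, 2, 8, 2, 1, 4, 4, 7, 1] sum 57, len 16
add 8: [4, 5, 0, 2, 3, 1, 2, 8, 2, 1, 4, 4, 7, 1, 8] sum 52, len 15
Longest length seen: 16.

16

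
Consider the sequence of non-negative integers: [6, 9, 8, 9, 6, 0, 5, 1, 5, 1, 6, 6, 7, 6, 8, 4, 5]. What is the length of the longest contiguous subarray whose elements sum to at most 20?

add 6: [6] sum 6, len 1
add 9: [6, 9] sum 15, len 2
add 8: [9, 8] sum 17, len 2
add 9: [8, 9] sum 17, len 2
add 6: [9, 6] sum 15, len 2
add 0: [9, 6, 0] sum 15, len 3
add 5: [9, 6, 0, 5] sum 20, len 4
add 1: [6, 0, 5, 1] sum 12, len 4
add 5: [6, 0, 5, 1, 5] sum 17, len 5
add 1: [6, 0, 5, 1, 5, 1] sum 18, len 6
add 6: [0, 5, 1, 5, 1, 6] sum 18, len 6
add 6: [1, 5, 1, 6, 6] sum 19, len 5
add 7: [1, 6, 6, 7] sum 20, len 4
add 6: [6, 7, 6] sum 19, len 3
add 8: [6, 8] sum 14, len 2
add 4: [6, 8, 4] sum 18, len 3
add 5: [8, 4, 5] sum 17, len 3
Longest length seen: 6.

6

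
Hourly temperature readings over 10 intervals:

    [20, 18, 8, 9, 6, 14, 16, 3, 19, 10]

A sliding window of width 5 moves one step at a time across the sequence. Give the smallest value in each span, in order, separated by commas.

6, 6, 6, 3, 3, 3

[20, 18, 8, 9, 6] → min 6
[18, 8, 9, 6, 14] → min 6
[8, 9, 6, 14, 16] → min 6
[9, 6, 14, 16, 3] → min 3
[6, 14, 16, 3, 19] → min 3
[14, 16, 3, 19, 10] → min 3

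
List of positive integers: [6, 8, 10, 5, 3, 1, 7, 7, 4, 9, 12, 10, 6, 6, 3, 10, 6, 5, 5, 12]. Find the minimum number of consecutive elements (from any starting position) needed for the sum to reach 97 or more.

14

Extend right; whenever the sum reaches 97, record the length and shrink from the left:
add 6: running sum 6 < 97
add 8: running sum 14 < 97
add 10: running sum 24 < 97
add 5: running sum 29 < 97
add 3: running sum 32 < 97
add 1: running sum 33 < 97
add 7: running sum 40 < 97
add 7: running sum 47 < 97
add 4: running sum 51 < 97
add 9: running sum 60 < 97
add 12: running sum 72 < 97
add 10: running sum 82 < 97
add 6: running sum 88 < 97
add 6: running sum 94 < 97
end 14: [6, 8, 10, 5, 3, 1, 7, 7, 4, 9, 12, 10, 6, 6, 3] sum 97, len 15
end 15: [8, 10, 5, 3, 1, 7, 7, 4, 9, 12, 10, 6, 6, 3, 10] sum 101, len 15
end 16: [10, 5, 3, 1, 7, 7, 4, 9, 12, 10, 6, 6, 3, 10, 6] sum 99, len 15
end 17: [10, 5, 3, 1, 7, 7, 4, 9, 12, 10, 6, 6, 3, 10, 6, 5] sum 104, len 16
end 18: [5, 3, 1, 7, 7, 4, 9, 12, 10, 6, 6, 3, 10, 6, 5, 5] sum 99, len 16
end 19: [7, 7, 4, 9, 12, 10, 6, 6, 3, 10, 6, 5, 5, 12] sum 102, len 14
Shortest qualifying length: 14.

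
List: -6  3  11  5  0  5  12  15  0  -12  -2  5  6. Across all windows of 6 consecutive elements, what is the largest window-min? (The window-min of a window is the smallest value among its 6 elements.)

(-6, 3, 11, 5, 0, 5) → min -6
(3, 11, 5, 0, 5, 12) → min 0
(11, 5, 0, 5, 12, 15) → min 0
(5, 0, 5, 12, 15, 0) → min 0
(0, 5, 12, 15, 0, -12) → min -12
(5, 12, 15, 0, -12, -2) → min -12
(12, 15, 0, -12, -2, 5) → min -12
(15, 0, -12, -2, 5, 6) → min -12
Largest of these is 0.

0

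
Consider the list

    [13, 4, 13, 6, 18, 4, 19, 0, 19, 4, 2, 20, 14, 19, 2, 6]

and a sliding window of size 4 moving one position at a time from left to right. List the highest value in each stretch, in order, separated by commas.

[13, 4, 13, 6] → max 13
[4, 13, 6, 18] → max 18
[13, 6, 18, 4] → max 18
[6, 18, 4, 19] → max 19
[18, 4, 19, 0] → max 19
[4, 19, 0, 19] → max 19
[19, 0, 19, 4] → max 19
[0, 19, 4, 2] → max 19
[19, 4, 2, 20] → max 20
[4, 2, 20, 14] → max 20
[2, 20, 14, 19] → max 20
[20, 14, 19, 2] → max 20
[14, 19, 2, 6] → max 19

13, 18, 18, 19, 19, 19, 19, 19, 20, 20, 20, 20, 19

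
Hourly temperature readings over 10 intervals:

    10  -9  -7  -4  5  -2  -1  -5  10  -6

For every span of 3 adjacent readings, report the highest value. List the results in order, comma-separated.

10, -4, 5, 5, 5, -1, 10, 10

Sliding a size-3 window across the 10 values:
[10, -9, -7] → max 10
[-9, -7, -4] → max -4
[-7, -4, 5] → max 5
[-4, 5, -2] → max 5
[5, -2, -1] → max 5
[-2, -1, -5] → max -1
[-1, -5, 10] → max 10
[-5, 10, -6] → max 10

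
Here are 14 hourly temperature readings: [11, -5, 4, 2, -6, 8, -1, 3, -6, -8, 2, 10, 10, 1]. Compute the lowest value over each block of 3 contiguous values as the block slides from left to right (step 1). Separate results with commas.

[11, -5, 4] → min -5
[-5, 4, 2] → min -5
[4, 2, -6] → min -6
[2, -6, 8] → min -6
[-6, 8, -1] → min -6
[8, -1, 3] → min -1
[-1, 3, -6] → min -6
[3, -6, -8] → min -8
[-6, -8, 2] → min -8
[-8, 2, 10] → min -8
[2, 10, 10] → min 2
[10, 10, 1] → min 1

-5, -5, -6, -6, -6, -1, -6, -8, -8, -8, 2, 1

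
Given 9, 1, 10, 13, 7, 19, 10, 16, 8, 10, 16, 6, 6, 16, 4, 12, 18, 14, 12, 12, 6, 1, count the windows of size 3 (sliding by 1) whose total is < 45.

(9, 1, 10) → sum 20  < 45 ✓
(1, 10, 13) → sum 24  < 45 ✓
(10, 13, 7) → sum 30  < 45 ✓
(13, 7, 19) → sum 39  < 45 ✓
(7, 19, 10) → sum 36  < 45 ✓
(19, 10, 16) → sum 45
(10, 16, 8) → sum 34  < 45 ✓
(16, 8, 10) → sum 34  < 45 ✓
(8, 10, 16) → sum 34  < 45 ✓
(10, 16, 6) → sum 32  < 45 ✓
(16, 6, 6) → sum 28  < 45 ✓
(6, 6, 16) → sum 28  < 45 ✓
(6, 16, 4) → sum 26  < 45 ✓
(16, 4, 12) → sum 32  < 45 ✓
(4, 12, 18) → sum 34  < 45 ✓
(12, 18, 14) → sum 44  < 45 ✓
(18, 14, 12) → sum 44  < 45 ✓
(14, 12, 12) → sum 38  < 45 ✓
(12, 12, 6) → sum 30  < 45 ✓
(12, 6, 1) → sum 19  < 45 ✓
19 windows satisfy the condition.

19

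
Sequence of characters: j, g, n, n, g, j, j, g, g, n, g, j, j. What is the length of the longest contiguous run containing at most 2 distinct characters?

5

add j: window [j] (1 distinct), len 1
add g: window [j, g] (2 distinct), len 2
add n: window [g, n] (2 distinct), len 2
add n: window [g, n, n] (2 distinct), len 3
add g: window [g, n, n, g] (2 distinct), len 4
add j: window [g, j] (2 distinct), len 2
add j: window [g, j, j] (2 distinct), len 3
add g: window [g, j, j, g] (2 distinct), len 4
add g: window [g, j, j, g, g] (2 distinct), len 5
add n: window [g, g, n] (2 distinct), len 3
add g: window [g, g, n, g] (2 distinct), len 4
add j: window [g, j] (2 distinct), len 2
add j: window [g, j, j] (2 distinct), len 3
Longest length with ≤2 distinct: 5.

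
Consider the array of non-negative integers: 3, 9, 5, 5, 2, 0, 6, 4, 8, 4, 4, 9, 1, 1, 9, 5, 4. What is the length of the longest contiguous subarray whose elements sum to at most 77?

16

Extend to the right; shrink from the left whenever the sum exceeds 77:
→ 3: sum 3, len 1
→ 9: sum 12, len 2
→ 5: sum 17, len 3
→ 5: sum 22, len 4
→ 2: sum 24, len 5
→ 0: sum 24, len 6
→ 6: sum 30, len 7
→ 4: sum 34, len 8
→ 8: sum 42, len 9
→ 4: sum 46, len 10
→ 4: sum 50, len 11
→ 9: sum 59, len 12
→ 1: sum 60, len 13
→ 1: sum 61, len 14
→ 9: sum 70, len 15
→ 5: sum 75, len 16
→ 4 (dropped 3): sum 76, len 16
Longest length seen: 16.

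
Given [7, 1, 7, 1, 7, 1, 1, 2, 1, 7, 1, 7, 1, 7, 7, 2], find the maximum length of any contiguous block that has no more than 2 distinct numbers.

7

[7] 1 distinct, len 1
[7, 1] 2 distinct, len 2
[7, 1, 7] 2 distinct, len 3
[7, 1, 7, 1] 2 distinct, len 4
[7, 1, 7, 1, 7] 2 distinct, len 5
[7, 1, 7, 1, 7, 1] 2 distinct, len 6
[7, 1, 7, 1, 7, 1, 1] 2 distinct, len 7
[1, 1, 2] 2 distinct, len 3
[1, 1, 2, 1] 2 distinct, len 4
[1, 7] 2 distinct, len 2
[1, 7, 1] 2 distinct, len 3
[1, 7, 1, 7] 2 distinct, len 4
[1, 7, 1, 7, 1] 2 distinct, len 5
[1, 7, 1, 7, 1, 7] 2 distinct, len 6
[1, 7, 1, 7, 1, 7, 7] 2 distinct, len 7
[7, 7, 2] 2 distinct, len 3
Longest length with ≤2 distinct: 7.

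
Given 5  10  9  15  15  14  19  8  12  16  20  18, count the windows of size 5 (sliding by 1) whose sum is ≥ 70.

4

5 10 9 15 15 → sum 54
10 9 15 15 14 → sum 63
9 15 15 14 19 → sum 72  ≥ 70 ✓
15 15 14 19 8 → sum 71  ≥ 70 ✓
15 14 19 8 12 → sum 68
14 19 8 12 16 → sum 69
19 8 12 16 20 → sum 75  ≥ 70 ✓
8 12 16 20 18 → sum 74  ≥ 70 ✓
4 windows satisfy the condition.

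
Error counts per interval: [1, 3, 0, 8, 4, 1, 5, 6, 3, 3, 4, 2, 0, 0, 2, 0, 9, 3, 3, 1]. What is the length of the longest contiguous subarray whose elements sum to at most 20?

9

Extend to the right; shrink from the left whenever the sum exceeds 20:
add 1: [1] sum 1, len 1
add 3: [1, 3] sum 4, len 2
add 0: [1, 3, 0] sum 4, len 3
add 8: [1, 3, 0, 8] sum 12, len 4
add 4: [1, 3, 0, 8, 4] sum 16, len 5
add 1: [1, 3, 0, 8, 4, 1] sum 17, len 6
add 5: [0, 8, 4, 1, 5] sum 18, len 5
add 6: [4, 1, 5, 6] sum 16, len 4
add 3: [4, 1, 5, 6, 3] sum 19, len 5
add 3: [1, 5, 6, 3, 3] sum 18, len 5
add 4: [6, 3, 3, 4] sum 16, len 4
add 2: [6, 3, 3, 4, 2] sum 18, len 5
add 0: [6, 3, 3, 4, 2, 0] sum 18, len 6
add 0: [6, 3, 3, 4, 2, 0, 0] sum 18, len 7
add 2: [6, 3, 3, 4, 2, 0, 0, 2] sum 20, len 8
add 0: [6, 3, 3, 4, 2, 0, 0, 2, 0] sum 20, len 9
add 9: [3, 4, 2, 0, 0, 2, 0, 9] sum 20, len 8
add 3: [4, 2, 0, 0, 2, 0, 9, 3] sum 20, len 8
add 3: [2, 0, 0, 2, 0, 9, 3, 3] sum 19, len 8
add 1: [2, 0, 0, 2, 0, 9, 3, 3, 1] sum 20, len 9
Longest length seen: 9.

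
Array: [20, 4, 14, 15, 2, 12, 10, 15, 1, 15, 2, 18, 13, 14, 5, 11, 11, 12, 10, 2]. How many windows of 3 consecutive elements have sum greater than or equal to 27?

[20, 4, 14] → sum 38  ≥ 27 ✓
[4, 14, 15] → sum 33  ≥ 27 ✓
[14, 15, 2] → sum 31  ≥ 27 ✓
[15, 2, 12] → sum 29  ≥ 27 ✓
[2, 12, 10] → sum 24
[12, 10, 15] → sum 37  ≥ 27 ✓
[10, 15, 1] → sum 26
[15, 1, 15] → sum 31  ≥ 27 ✓
[1, 15, 2] → sum 18
[15, 2, 18] → sum 35  ≥ 27 ✓
[2, 18, 13] → sum 33  ≥ 27 ✓
[18, 13, 14] → sum 45  ≥ 27 ✓
[13, 14, 5] → sum 32  ≥ 27 ✓
[14, 5, 11] → sum 30  ≥ 27 ✓
[5, 11, 11] → sum 27  ≥ 27 ✓
[11, 11, 12] → sum 34  ≥ 27 ✓
[11, 12, 10] → sum 33  ≥ 27 ✓
[12, 10, 2] → sum 24
14 windows satisfy the condition.

14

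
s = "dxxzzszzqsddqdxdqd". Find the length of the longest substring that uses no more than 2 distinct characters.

add d: window [d] (1 distinct), len 1
add x: window [d, x] (2 distinct), len 2
add x: window [d, x, x] (2 distinct), len 3
add z: window [x, x, z] (2 distinct), len 3
add z: window [x, x, z, z] (2 distinct), len 4
add s: window [z, z, s] (2 distinct), len 3
add z: window [z, z, s, z] (2 distinct), len 4
add z: window [z, z, s, z, z] (2 distinct), len 5
add q: window [z, z, q] (2 distinct), len 3
add s: window [q, s] (2 distinct), len 2
add d: window [s, d] (2 distinct), len 2
add d: window [s, d, d] (2 distinct), len 3
add q: window [d, d, q] (2 distinct), len 3
add d: window [d, d, q, d] (2 distinct), len 4
add x: window [d, x] (2 distinct), len 2
add d: window [d, x, d] (2 distinct), len 3
add q: window [d, q] (2 distinct), len 2
add d: window [d, q, d] (2 distinct), len 3
Longest length with ≤2 distinct: 5.

5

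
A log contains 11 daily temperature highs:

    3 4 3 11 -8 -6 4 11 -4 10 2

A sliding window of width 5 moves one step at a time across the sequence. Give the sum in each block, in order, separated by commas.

13, 4, 4, 12, -3, 15, 23

[3, 4, 3, 11, -8] → sum 13
[4, 3, 11, -8, -6] → sum 4
[3, 11, -8, -6, 4] → sum 4
[11, -8, -6, 4, 11] → sum 12
[-8, -6, 4, 11, -4] → sum -3
[-6, 4, 11, -4, 10] → sum 15
[4, 11, -4, 10, 2] → sum 23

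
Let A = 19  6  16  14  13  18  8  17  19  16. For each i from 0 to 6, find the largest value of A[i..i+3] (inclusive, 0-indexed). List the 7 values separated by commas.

Sliding a size-4 window across the 10 values:
(19, 6, 16, 14) → max 19
(6, 16, 14, 13) → max 16
(16, 14, 13, 18) → max 18
(14, 13, 18, 8) → max 18
(13, 18, 8, 17) → max 18
(18, 8, 17, 19) → max 19
(8, 17, 19, 16) → max 19

19, 16, 18, 18, 18, 19, 19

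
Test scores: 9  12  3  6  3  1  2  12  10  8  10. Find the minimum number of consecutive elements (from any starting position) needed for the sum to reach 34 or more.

4

add 9: running sum 9 < 34
add 12: running sum 21 < 34
add 3: running sum 24 < 34
add 6: running sum 30 < 34
add 3: running sum 33 < 34
add 1: shortest ending here [9, 12, 3, 6, 3, 1] sum 34, len 6
add 2: shortest ending here [9, 12, 3, 6, 3, 1, 2] sum 36, len 7
add 12: shortest ending here [12, 3, 6, 3, 1, 2, 12] sum 39, len 7
add 10: shortest ending here [6, 3, 1, 2, 12, 10] sum 34, len 6
add 8: shortest ending here [3, 1, 2, 12, 10, 8] sum 36, len 6
add 10: shortest ending here [12, 10, 8, 10] sum 40, len 4
Shortest qualifying length: 4.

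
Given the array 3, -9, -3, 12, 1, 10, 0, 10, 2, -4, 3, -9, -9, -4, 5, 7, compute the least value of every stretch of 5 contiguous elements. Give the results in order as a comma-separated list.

-9, -9, -3, 0, 0, -4, -4, -9, -9, -9, -9, -9

Sliding a size-5 window across the 16 values:
(3, -9, -3, 12, 1) → min -9
(-9, -3, 12, 1, 10) → min -9
(-3, 12, 1, 10, 0) → min -3
(12, 1, 10, 0, 10) → min 0
(1, 10, 0, 10, 2) → min 0
(10, 0, 10, 2, -4) → min -4
(0, 10, 2, -4, 3) → min -4
(10, 2, -4, 3, -9) → min -9
(2, -4, 3, -9, -9) → min -9
(-4, 3, -9, -9, -4) → min -9
(3, -9, -9, -4, 5) → min -9
(-9, -9, -4, 5, 7) → min -9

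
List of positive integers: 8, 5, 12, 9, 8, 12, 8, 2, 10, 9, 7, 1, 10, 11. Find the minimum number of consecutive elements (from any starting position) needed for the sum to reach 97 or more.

add 8: running sum 8 < 97
add 5: running sum 13 < 97
add 12: running sum 25 < 97
add 9: running sum 34 < 97
add 8: running sum 42 < 97
add 12: running sum 54 < 97
add 8: running sum 62 < 97
add 2: running sum 64 < 97
add 10: running sum 74 < 97
add 9: running sum 83 < 97
add 7: running sum 90 < 97
add 1: running sum 91 < 97
add 10: shortest ending here [8, 5, 12, 9, 8, 12, 8, 2, 10, 9, 7, 1, 10] sum 101, len 13
add 11: shortest ending here [12, 9, 8, 12, 8, 2, 10, 9, 7, 1, 10, 11] sum 99, len 12
Shortest qualifying length: 12.

12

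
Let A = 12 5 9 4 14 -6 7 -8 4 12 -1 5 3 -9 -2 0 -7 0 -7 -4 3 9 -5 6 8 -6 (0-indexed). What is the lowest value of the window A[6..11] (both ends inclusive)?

-8

Elements at indices 6..11: 7, -8, 4, 12, -1, 5
min(7, -8, 4, 12, -1, 5) = -8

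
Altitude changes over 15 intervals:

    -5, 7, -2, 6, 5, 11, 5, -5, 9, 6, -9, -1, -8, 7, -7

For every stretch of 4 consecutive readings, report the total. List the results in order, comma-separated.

-5 7 -2 6 → sum 6
7 -2 6 5 → sum 16
-2 6 5 11 → sum 20
6 5 11 5 → sum 27
5 11 5 -5 → sum 16
11 5 -5 9 → sum 20
5 -5 9 6 → sum 15
-5 9 6 -9 → sum 1
9 6 -9 -1 → sum 5
6 -9 -1 -8 → sum -12
-9 -1 -8 7 → sum -11
-1 -8 7 -7 → sum -9

6, 16, 20, 27, 16, 20, 15, 1, 5, -12, -11, -9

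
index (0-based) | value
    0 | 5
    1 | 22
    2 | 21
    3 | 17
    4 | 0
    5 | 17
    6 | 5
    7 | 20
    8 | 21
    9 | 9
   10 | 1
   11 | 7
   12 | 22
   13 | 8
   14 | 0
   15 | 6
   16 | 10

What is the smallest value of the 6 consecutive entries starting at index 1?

0

Elements at indices 1..6: 22, 21, 17, 0, 17, 5
min(22, 21, 17, 0, 17, 5) = 0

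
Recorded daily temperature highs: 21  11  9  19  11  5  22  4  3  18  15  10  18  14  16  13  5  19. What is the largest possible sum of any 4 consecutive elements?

21 11 9 19 → sum 60
11 9 19 11 → sum 50
9 19 11 5 → sum 44
19 11 5 22 → sum 57
11 5 22 4 → sum 42
5 22 4 3 → sum 34
22 4 3 18 → sum 47
4 3 18 15 → sum 40
3 18 15 10 → sum 46
18 15 10 18 → sum 61
15 10 18 14 → sum 57
10 18 14 16 → sum 58
18 14 16 13 → sum 61
14 16 13 5 → sum 48
16 13 5 19 → sum 53
Largest of these is 61.

61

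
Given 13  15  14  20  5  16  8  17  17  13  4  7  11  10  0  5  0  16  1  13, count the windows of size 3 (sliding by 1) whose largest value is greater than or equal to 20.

3

13 15 14 → max 15
15 14 20 → max 20  ≥ 20 ✓
14 20 5 → max 20  ≥ 20 ✓
20 5 16 → max 20  ≥ 20 ✓
5 16 8 → max 16
16 8 17 → max 17
8 17 17 → max 17
17 17 13 → max 17
17 13 4 → max 17
13 4 7 → max 13
4 7 11 → max 11
7 11 10 → max 11
11 10 0 → max 11
10 0 5 → max 10
0 5 0 → max 5
5 0 16 → max 16
0 16 1 → max 16
16 1 13 → max 16
3 windows satisfy the condition.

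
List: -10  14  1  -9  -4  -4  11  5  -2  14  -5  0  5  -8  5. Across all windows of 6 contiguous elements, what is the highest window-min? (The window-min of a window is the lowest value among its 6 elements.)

-4

[-10, 14, 1, -9, -4, -4] → min -10
[14, 1, -9, -4, -4, 11] → min -9
[1, -9, -4, -4, 11, 5] → min -9
[-9, -4, -4, 11, 5, -2] → min -9
[-4, -4, 11, 5, -2, 14] → min -4
[-4, 11, 5, -2, 14, -5] → min -5
[11, 5, -2, 14, -5, 0] → min -5
[5, -2, 14, -5, 0, 5] → min -5
[-2, 14, -5, 0, 5, -8] → min -8
[14, -5, 0, 5, -8, 5] → min -8
Highest of these is -4.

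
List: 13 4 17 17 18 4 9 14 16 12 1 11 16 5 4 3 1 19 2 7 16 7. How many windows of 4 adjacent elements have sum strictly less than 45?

[13, 4, 17, 17] → sum 51
[4, 17, 17, 18] → sum 56
[17, 17, 18, 4] → sum 56
[17, 18, 4, 9] → sum 48
[18, 4, 9, 14] → sum 45
[4, 9, 14, 16] → sum 43  < 45 ✓
[9, 14, 16, 12] → sum 51
[14, 16, 12, 1] → sum 43  < 45 ✓
[16, 12, 1, 11] → sum 40  < 45 ✓
[12, 1, 11, 16] → sum 40  < 45 ✓
[1, 11, 16, 5] → sum 33  < 45 ✓
[11, 16, 5, 4] → sum 36  < 45 ✓
[16, 5, 4, 3] → sum 28  < 45 ✓
[5, 4, 3, 1] → sum 13  < 45 ✓
[4, 3, 1, 19] → sum 27  < 45 ✓
[3, 1, 19, 2] → sum 25  < 45 ✓
[1, 19, 2, 7] → sum 29  < 45 ✓
[19, 2, 7, 16] → sum 44  < 45 ✓
[2, 7, 16, 7] → sum 32  < 45 ✓
13 windows satisfy the condition.

13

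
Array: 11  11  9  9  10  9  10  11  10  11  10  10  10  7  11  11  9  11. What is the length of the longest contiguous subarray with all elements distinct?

[11] len 1
[11] len 1
[11, 9] len 2
[9] len 1
[9, 10] len 2
[10, 9] len 2
[9, 10] len 2
[9, 10, 11] len 3
[11, 10] len 2
[10, 11] len 2
[11, 10] len 2
[10] len 1
[10] len 1
[10, 7] len 2
[10, 7, 11] len 3
[11] len 1
[11, 9] len 2
[9, 11] len 2
Longest all-distinct length: 3.

3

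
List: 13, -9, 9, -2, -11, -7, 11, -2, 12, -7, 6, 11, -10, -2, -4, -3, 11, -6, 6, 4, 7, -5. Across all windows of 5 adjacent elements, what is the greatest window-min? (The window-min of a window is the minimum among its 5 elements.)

-6

13 -9 9 -2 -11 → min -11
-9 9 -2 -11 -7 → min -11
9 -2 -11 -7 11 → min -11
-2 -11 -7 11 -2 → min -11
-11 -7 11 -2 12 → min -11
-7 11 -2 12 -7 → min -7
11 -2 12 -7 6 → min -7
-2 12 -7 6 11 → min -7
12 -7 6 11 -10 → min -10
-7 6 11 -10 -2 → min -10
6 11 -10 -2 -4 → min -10
11 -10 -2 -4 -3 → min -10
-10 -2 -4 -3 11 → min -10
-2 -4 -3 11 -6 → min -6
-4 -3 11 -6 6 → min -6
-3 11 -6 6 4 → min -6
11 -6 6 4 7 → min -6
-6 6 4 7 -5 → min -6
Greatest of these is -6.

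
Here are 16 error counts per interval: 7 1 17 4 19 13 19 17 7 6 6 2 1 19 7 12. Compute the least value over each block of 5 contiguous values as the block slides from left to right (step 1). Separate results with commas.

1, 1, 4, 4, 7, 6, 6, 2, 1, 1, 1, 1

7 1 17 4 19 → min 1
1 17 4 19 13 → min 1
17 4 19 13 19 → min 4
4 19 13 19 17 → min 4
19 13 19 17 7 → min 7
13 19 17 7 6 → min 6
19 17 7 6 6 → min 6
17 7 6 6 2 → min 2
7 6 6 2 1 → min 1
6 6 2 1 19 → min 1
6 2 1 19 7 → min 1
2 1 19 7 12 → min 1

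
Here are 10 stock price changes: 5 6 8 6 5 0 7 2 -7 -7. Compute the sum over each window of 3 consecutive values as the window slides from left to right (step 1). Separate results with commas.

19, 20, 19, 11, 12, 9, 2, -12

[5, 6, 8] → sum 19
[6, 8, 6] → sum 20
[8, 6, 5] → sum 19
[6, 5, 0] → sum 11
[5, 0, 7] → sum 12
[0, 7, 2] → sum 9
[7, 2, -7] → sum 2
[2, -7, -7] → sum -12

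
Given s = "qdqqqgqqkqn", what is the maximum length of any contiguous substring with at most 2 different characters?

[q] 1 distinct, len 1
[q, d] 2 distinct, len 2
[q, d, q] 2 distinct, len 3
[q, d, q, q] 2 distinct, len 4
[q, d, q, q, q] 2 distinct, len 5
[q, q, q, g] 2 distinct, len 4
[q, q, q, g, q] 2 distinct, len 5
[q, q, q, g, q, q] 2 distinct, len 6
[q, q, k] 2 distinct, len 3
[q, q, k, q] 2 distinct, len 4
[q, n] 2 distinct, len 2
Longest length with ≤2 distinct: 6.

6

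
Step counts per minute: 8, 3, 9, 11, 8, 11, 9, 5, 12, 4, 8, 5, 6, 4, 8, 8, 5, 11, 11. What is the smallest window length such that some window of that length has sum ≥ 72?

9

add 8: running sum 8 < 72
add 3: running sum 11 < 72
add 9: running sum 20 < 72
add 11: running sum 31 < 72
add 8: running sum 39 < 72
add 11: running sum 50 < 72
add 9: running sum 59 < 72
add 5: running sum 64 < 72
end 8: [8, 3, 9, 11, 8, 11, 9, 5, 12] sum 76, len 9
end 9: [3, 9, 11, 8, 11, 9, 5, 12, 4] sum 72, len 9
end 10: [9, 11, 8, 11, 9, 5, 12, 4, 8] sum 77, len 9
end 11: [11, 8, 11, 9, 5, 12, 4, 8, 5] sum 73, len 9
end 12: [11, 8, 11, 9, 5, 12, 4, 8, 5, 6] sum 79, len 10
end 13: [8, 11, 9, 5, 12, 4, 8, 5, 6, 4] sum 72, len 10
end 14: [11, 9, 5, 12, 4, 8, 5, 6, 4, 8] sum 72, len 10
end 15: [11, 9, 5, 12, 4, 8, 5, 6, 4, 8, 8] sum 80, len 11
end 16: [9, 5, 12, 4, 8, 5, 6, 4, 8, 8, 5] sum 74, len 11
end 17: [5, 12, 4, 8, 5, 6, 4, 8, 8, 5, 11] sum 76, len 11
end 18: [12, 4, 8, 5, 6, 4, 8, 8, 5, 11, 11] sum 82, len 11
Shortest qualifying length: 9.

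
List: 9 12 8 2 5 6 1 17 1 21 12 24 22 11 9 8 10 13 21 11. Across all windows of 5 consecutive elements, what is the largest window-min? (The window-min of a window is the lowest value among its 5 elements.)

11

9 12 8 2 5 → min 2
12 8 2 5 6 → min 2
8 2 5 6 1 → min 1
2 5 6 1 17 → min 1
5 6 1 17 1 → min 1
6 1 17 1 21 → min 1
1 17 1 21 12 → min 1
17 1 21 12 24 → min 1
1 21 12 24 22 → min 1
21 12 24 22 11 → min 11
12 24 22 11 9 → min 9
24 22 11 9 8 → min 8
22 11 9 8 10 → min 8
11 9 8 10 13 → min 8
9 8 10 13 21 → min 8
8 10 13 21 11 → min 8
Largest of these is 11.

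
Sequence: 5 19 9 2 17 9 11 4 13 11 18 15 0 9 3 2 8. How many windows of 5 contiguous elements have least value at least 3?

4

(5, 19, 9, 2, 17) → min 2
(19, 9, 2, 17, 9) → min 2
(9, 2, 17, 9, 11) → min 2
(2, 17, 9, 11, 4) → min 2
(17, 9, 11, 4, 13) → min 4  ≥ 3 ✓
(9, 11, 4, 13, 11) → min 4  ≥ 3 ✓
(11, 4, 13, 11, 18) → min 4  ≥ 3 ✓
(4, 13, 11, 18, 15) → min 4  ≥ 3 ✓
(13, 11, 18, 15, 0) → min 0
(11, 18, 15, 0, 9) → min 0
(18, 15, 0, 9, 3) → min 0
(15, 0, 9, 3, 2) → min 0
(0, 9, 3, 2, 8) → min 0
4 windows satisfy the condition.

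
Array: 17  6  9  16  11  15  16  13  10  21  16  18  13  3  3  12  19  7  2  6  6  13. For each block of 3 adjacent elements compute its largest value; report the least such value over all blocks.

17 6 9 → max 17
6 9 16 → max 16
9 16 11 → max 16
16 11 15 → max 16
11 15 16 → max 16
15 16 13 → max 16
16 13 10 → max 16
13 10 21 → max 21
10 21 16 → max 21
21 16 18 → max 21
16 18 13 → max 18
18 13 3 → max 18
13 3 3 → max 13
3 3 12 → max 12
3 12 19 → max 19
12 19 7 → max 19
19 7 2 → max 19
7 2 6 → max 7
2 6 6 → max 6
6 6 13 → max 13
Least of these is 6.

6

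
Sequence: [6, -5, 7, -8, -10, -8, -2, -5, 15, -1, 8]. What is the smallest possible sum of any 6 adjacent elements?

Window sums for each of the 6 positions:
(6, -5, 7, -8, -10, -8) → sum -18
(-5, 7, -8, -10, -8, -2) → sum -26
(7, -8, -10, -8, -2, -5) → sum -26
(-8, -10, -8, -2, -5, 15) → sum -18
(-10, -8, -2, -5, 15, -1) → sum -11
(-8, -2, -5, 15, -1, 8) → sum 7
Smallest of these is -26.

-26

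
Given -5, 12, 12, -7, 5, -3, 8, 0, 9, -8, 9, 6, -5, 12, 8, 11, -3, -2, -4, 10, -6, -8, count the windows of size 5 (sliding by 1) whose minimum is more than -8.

12

(-5, 12, 12, -7, 5) → min -7  > -8 ✓
(12, 12, -7, 5, -3) → min -7  > -8 ✓
(12, -7, 5, -3, 8) → min -7  > -8 ✓
(-7, 5, -3, 8, 0) → min -7  > -8 ✓
(5, -3, 8, 0, 9) → min -3  > -8 ✓
(-3, 8, 0, 9, -8) → min -8
(8, 0, 9, -8, 9) → min -8
(0, 9, -8, 9, 6) → min -8
(9, -8, 9, 6, -5) → min -8
(-8, 9, 6, -5, 12) → min -8
(9, 6, -5, 12, 8) → min -5  > -8 ✓
(6, -5, 12, 8, 11) → min -5  > -8 ✓
(-5, 12, 8, 11, -3) → min -5  > -8 ✓
(12, 8, 11, -3, -2) → min -3  > -8 ✓
(8, 11, -3, -2, -4) → min -4  > -8 ✓
(11, -3, -2, -4, 10) → min -4  > -8 ✓
(-3, -2, -4, 10, -6) → min -6  > -8 ✓
(-2, -4, 10, -6, -8) → min -8
12 windows satisfy the condition.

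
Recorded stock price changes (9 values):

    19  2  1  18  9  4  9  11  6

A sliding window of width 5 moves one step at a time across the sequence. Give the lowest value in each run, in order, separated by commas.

(19, 2, 1, 18, 9) → min 1
(2, 1, 18, 9, 4) → min 1
(1, 18, 9, 4, 9) → min 1
(18, 9, 4, 9, 11) → min 4
(9, 4, 9, 11, 6) → min 4

1, 1, 1, 4, 4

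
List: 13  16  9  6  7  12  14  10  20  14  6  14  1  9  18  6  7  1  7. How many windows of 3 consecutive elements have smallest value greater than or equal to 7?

5

13 16 9 → min 9  ≥ 7 ✓
16 9 6 → min 6
9 6 7 → min 6
6 7 12 → min 6
7 12 14 → min 7  ≥ 7 ✓
12 14 10 → min 10  ≥ 7 ✓
14 10 20 → min 10  ≥ 7 ✓
10 20 14 → min 10  ≥ 7 ✓
20 14 6 → min 6
14 6 14 → min 6
6 14 1 → min 1
14 1 9 → min 1
1 9 18 → min 1
9 18 6 → min 6
18 6 7 → min 6
6 7 1 → min 1
7 1 7 → min 1
5 windows satisfy the condition.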